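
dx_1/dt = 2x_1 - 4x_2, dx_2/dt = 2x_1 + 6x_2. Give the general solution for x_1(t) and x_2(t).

Coefficient matrix A = [[2, -4], [2, 6]].
Characteristic polynomial det(A - λI) = λ^2 - 8λ + 20 = 0.
Eigenvalues λ = 4 ± 2i (complex conjugate pair).
For λ=4+2i: an eigenvector is (-1,1) - i(-1,0) = (-1 + i, 1).
A real fundamental pair from Re and Im of e^((4+2i)t)v: X_1 = e^(4t)(cos(2t)·(-1,1) + sin(2t)·(-1,0)), X_2 = e^(4t)(sin(2t)·(-1,1) - cos(2t)·(-1,0)).
General solution: K_1X_1 + K_2X_2.

x_1(t) = -K_1e^(4t)sin(2t) - K_1e^(4t)cos(2t) - K_2e^(4t)sin(2t) + K_2e^(4t)cos(2t), x_2(t) = K_1e^(4t)cos(2t) + K_2e^(4t)sin(2t)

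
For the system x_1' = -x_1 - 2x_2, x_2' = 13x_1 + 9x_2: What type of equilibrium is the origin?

unstable spiral

A = [[-1,-2],[13,9]]; det(A-λI) = λ^2 - 8λ + 17.
λ = 4 ± i: positive real part.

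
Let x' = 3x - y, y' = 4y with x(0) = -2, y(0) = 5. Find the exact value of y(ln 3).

A = [[3,-1],[0,4]]; eigenvalues λ = 4, 3.
Eigenvectors: (1,-1) for λ=4, (1,0) for λ=3.
From the initial condition, c_1 = -5, c_2 = 3.
y(ln 3) = (-5)(3^4)(-1) + (3)(3^3)(0) = 405.

405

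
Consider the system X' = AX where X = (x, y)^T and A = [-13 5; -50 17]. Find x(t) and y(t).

x(t) = K_1e^(2t)sin(5t) - K_2e^(2t)cos(5t), y(t) = 3K_1e^(2t)sin(5t) + K_1e^(2t)cos(5t) + K_2e^(2t)sin(5t) - 3K_2e^(2t)cos(5t)

Coefficient matrix A = [[-13, 5], [-50, 17]].
Characteristic polynomial det(A - λI) = λ^2 - 4λ + 29 = 0.
Eigenvalues λ = 2 ± 5i (complex conjugate pair).
For λ=2+5i: an eigenvector is (0,1) - i(1,3) = (0 - i, 1 - 3i).
A real fundamental pair from Re and Im of e^((2+5i)t)v: X_1 = e^(2t)(cos(5t)·(0,1) + sin(5t)·(1,3)), X_2 = e^(2t)(sin(5t)·(0,1) - cos(5t)·(1,3)).
General solution: K_1X_1 + K_2X_2.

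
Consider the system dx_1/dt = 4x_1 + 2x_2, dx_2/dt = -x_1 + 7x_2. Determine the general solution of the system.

Coefficient matrix A = [[4, 2], [-1, 7]].
Characteristic polynomial det(A - λI) = λ^2 - 11λ + 30 = 0.
Eigenvalues λ = 6, 5.
For λ=6: (A-λI) row 1 is [-2, 2], so an eigenvector is (-1, -1).
For λ=5: (A-λI) row 1 is [-1, 2], so an eigenvector is (-2, -1).
General solution: c_1e^(6t)(-1,-1) + c_2e^(5t)(-2,-1).

x_1(t) = -c_1e^(6t) - 2c_2e^(5t), x_2(t) = -c_1e^(6t) - c_2e^(5t)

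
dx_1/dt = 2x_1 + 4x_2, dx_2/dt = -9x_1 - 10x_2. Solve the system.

Coefficient matrix A = [[2, 4], [-9, -10]].
Characteristic polynomial det(A - λI) = λ^2 + 8λ + 16 = 0.
Single eigenvalue λ = -4 with algebraic multiplicity 2.
Eigenvector v = (-2,3); generalized eigenvector w with (A-λI)w=v is (-1,1).
General solution: e^(-4t)[K_1·v + K_2·(t·v + w)].

x_1(t) = -2K_1e^(-4t) - 2K_2te^(-4t) - K_2e^(-4t), x_2(t) = 3K_1e^(-4t) + 3K_2te^(-4t) + K_2e^(-4t)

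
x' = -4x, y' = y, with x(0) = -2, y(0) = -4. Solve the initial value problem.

x(t) = -2e^(-4t), y(t) = -4e^(t)

Coefficient matrix A = [[-4, 0], [0, 1]].
Characteristic polynomial det(A - λI) = λ^2 + 3λ - 4 = 0.
Eigenvalues λ = 1, -4.
For λ=1: (A-λI) row 1 is [-5, 0], so an eigenvector is (0, -1).
For λ=-4: (A-λI) row 2 is [0, 5], so an eigenvector is (1, 0).
General solution: c_1e^(t)(0,-1) + c_2e^(-4t)(1,0).
Applying x(0)=-2, y(0)=-4 gives c_1=4, c_2=-2.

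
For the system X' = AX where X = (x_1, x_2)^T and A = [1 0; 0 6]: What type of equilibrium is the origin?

A = [[1,0],[0,6]]; det(A-λI) = λ^2 - 7λ + 6.
λ = 6, 1: both positive.

unstable node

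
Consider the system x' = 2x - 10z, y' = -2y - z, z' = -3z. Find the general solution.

Coefficient matrix A = [[2, 0, -10], [0, -2, -1], [0, 0, -3]].
det(A - λI) = 0 gives eigenvalues λ = 2, -2, -3.
For λ=2: eigenvector (1,0,0).
For λ=-2: eigenvector (0,1,0).
For λ=-3: eigenvector (2,1,1).
General solution: K_1e^(2t)(1,0,0) + K_2e^(-2t)(0,1,0) + K_3e^(-3t)(2,1,1).

x(t) = K_1e^(2t) + 2K_3e^(-3t), y(t) = K_2e^(-2t) + K_3e^(-3t), z(t) = K_3e^(-3t)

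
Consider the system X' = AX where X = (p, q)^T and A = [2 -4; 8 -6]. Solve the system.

p(t) = K_1e^(-2t)sin(4t) - K_2e^(-2t)cos(4t), q(t) = K_1e^(-2t)sin(4t) - K_1e^(-2t)cos(4t) - K_2e^(-2t)sin(4t) - K_2e^(-2t)cos(4t)

Coefficient matrix A = [[2, -4], [8, -6]].
Characteristic polynomial det(A - λI) = λ^2 + 4λ + 20 = 0.
Eigenvalues λ = -2 ± 4i (complex conjugate pair).
For λ=-2+4i: an eigenvector is (0,-1) - i(1,1) = (0 - i, -1 - i).
A real fundamental pair from Re and Im of e^((-2+4i)t)v: X_1 = e^(-2t)(cos(4t)·(0,-1) + sin(4t)·(1,1)), X_2 = e^(-2t)(sin(4t)·(0,-1) - cos(4t)·(1,1)).
General solution: K_1X_1 + K_2X_2.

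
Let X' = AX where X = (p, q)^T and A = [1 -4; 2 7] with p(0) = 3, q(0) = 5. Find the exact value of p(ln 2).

A = [[1,-4],[2,7]]; eigenvalues λ = 3, 5.
Eigenvectors: (-2,1) for λ=3, (-1,1) for λ=5.
From the initial condition, c_1 = -8, c_2 = 13.
p(ln 2) = (-8)(2^3)(-2) + (13)(2^5)(-1) = -288.

-288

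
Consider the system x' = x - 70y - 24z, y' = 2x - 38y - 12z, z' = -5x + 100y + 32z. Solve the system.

Coefficient matrix A = [[1, -70, -24], [2, -38, -12], [-5, 100, 32]].
det(A - λI) = 0 gives eigenvalues λ = -4, -3, 2.
For λ=-4: eigenvector (4,2,-5).
For λ=-3: eigenvector (5,2,-5).
For λ=2: eigenvector (-2,-1,3).
General solution: c_1e^(-4t)(4,2,-5) + c_2e^(-3t)(5,2,-5) + c_3e^(2t)(-2,-1,3).

x(t) = 4c_1e^(-4t) + 5c_2e^(-3t) - 2c_3e^(2t), y(t) = 2c_1e^(-4t) + 2c_2e^(-3t) - c_3e^(2t), z(t) = -5c_1e^(-4t) - 5c_2e^(-3t) + 3c_3e^(2t)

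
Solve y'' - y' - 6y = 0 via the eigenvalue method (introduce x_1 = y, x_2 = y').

y(t) = K_1e^(3t) + K_2e^(-2t)

Let x_1 = y, x_2 = y'. Then x_1' = x_2 and x_2' = 6x_1 + x_2.
A = [[0,1],[6,1]]; det(A-λI) = λ^2 - λ - 6.
Eigenvalues λ = 3, -2 with eigenvectors (1,3), (1,-2).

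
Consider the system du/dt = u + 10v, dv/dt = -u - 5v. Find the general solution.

u(t) = -C_1e^(-2t)sin(t) + 3C_1e^(-2t)cos(t) + 3C_2e^(-2t)sin(t) + C_2e^(-2t)cos(t), v(t) = -C_1e^(-2t)cos(t) - C_2e^(-2t)sin(t)

Coefficient matrix A = [[1, 10], [-1, -5]].
Characteristic polynomial det(A - λI) = λ^2 + 4λ + 5 = 0.
Eigenvalues λ = -2 ± i (complex conjugate pair).
For λ=-2+i: an eigenvector is (3,-1) - i(-1,0) = (3 + i, -1).
A real fundamental pair from Re and Im of e^((-2+i)t)v: X_1 = e^(-2t)(cos(t)·(3,-1) + sin(t)·(-1,0)), X_2 = e^(-2t)(sin(t)·(3,-1) - cos(t)·(-1,0)).
General solution: C_1X_1 + C_2X_2.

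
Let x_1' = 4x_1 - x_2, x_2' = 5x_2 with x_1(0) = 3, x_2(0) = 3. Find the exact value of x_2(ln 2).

96

A = [[4,-1],[0,5]]; eigenvalues λ = 4, 5.
Eigenvectors: (1,0) for λ=4, (-1,1) for λ=5.
From the initial condition, c_1 = 6, c_2 = 3.
x_2(ln 2) = (6)(2^4)(0) + (3)(2^5)(1) = 96.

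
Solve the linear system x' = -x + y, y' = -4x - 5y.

Coefficient matrix A = [[-1, 1], [-4, -5]].
Characteristic polynomial det(A - λI) = λ^2 + 6λ + 9 = 0.
Single eigenvalue λ = -3 with algebraic multiplicity 2.
Eigenvector v = (1,-2); generalized eigenvector w with (A-λI)w=v is (2,-3).
General solution: e^(-3t)[c_1·v + c_2·(t·v + w)].

x(t) = c_1e^(-3t) + c_2te^(-3t) + 2c_2e^(-3t), y(t) = -2c_1e^(-3t) - 2c_2te^(-3t) - 3c_2e^(-3t)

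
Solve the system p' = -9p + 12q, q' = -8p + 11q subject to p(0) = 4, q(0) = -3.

Coefficient matrix A = [[-9, 12], [-8, 11]].
Characteristic polynomial det(A - λI) = λ^2 - 2λ - 3 = 0.
Eigenvalues λ = 3, -1.
For λ=3: (A-λI) row 1 is [-12, 12], so an eigenvector is (-1, -1).
For λ=-1: (A-λI) row 1 is [-8, 12], so an eigenvector is (3, 2).
General solution: c_1e^(3t)(-1,-1) + c_2e^(-t)(3,2).
Applying p(0)=4, q(0)=-3 gives c_1=17, c_2=7.

p(t) = -17e^(3t) + 21e^(-t), q(t) = -17e^(3t) + 14e^(-t)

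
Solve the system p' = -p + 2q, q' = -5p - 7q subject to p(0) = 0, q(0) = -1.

p(t) = -2e^(-4t)sin(t), q(t) = 3e^(-4t)sin(t) - e^(-4t)cos(t)

Coefficient matrix A = [[-1, 2], [-5, -7]].
Characteristic polynomial det(A - λI) = λ^2 + 8λ + 17 = 0.
Eigenvalues λ = -4 ± i (complex conjugate pair).
For λ=-4+i: an eigenvector is (1,-2) - i(-1,1) = (1 + i, -2 - i).
A real fundamental pair from Re and Im of e^((-4+i)t)v: X_1 = e^(-4t)(cos(t)·(1,-2) + sin(t)·(-1,1)), X_2 = e^(-4t)(sin(t)·(1,-2) - cos(t)·(-1,1)).
General solution: c_1X_1 + c_2X_2.
Applying p(0)=0, q(0)=-1 gives c_1=1, c_2=-1.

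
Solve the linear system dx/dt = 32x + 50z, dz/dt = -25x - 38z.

Coefficient matrix A = [[32, 50], [-25, -38]].
Characteristic polynomial det(A - λI) = λ^2 + 6λ + 34 = 0.
Eigenvalues λ = -3 ± 5i (complex conjugate pair).
For λ=-3+5i: an eigenvector is (1,-1) - i(-3,2) = (1 + 3i, -1 - 2i).
A real fundamental pair from Re and Im of e^((-3+5i)t)v: X_1 = e^(-3t)(cos(5t)·(1,-1) + sin(5t)·(-3,2)), X_2 = e^(-3t)(sin(5t)·(1,-1) - cos(5t)·(-3,2)).
General solution: K_1X_1 + K_2X_2.

x(t) = -3K_1e^(-3t)sin(5t) + K_1e^(-3t)cos(5t) + K_2e^(-3t)sin(5t) + 3K_2e^(-3t)cos(5t), z(t) = 2K_1e^(-3t)sin(5t) - K_1e^(-3t)cos(5t) - K_2e^(-3t)sin(5t) - 2K_2e^(-3t)cos(5t)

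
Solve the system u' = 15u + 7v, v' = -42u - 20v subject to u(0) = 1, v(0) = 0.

Coefficient matrix A = [[15, 7], [-42, -20]].
Characteristic polynomial det(A - λI) = λ^2 + 5λ - 6 = 0.
Eigenvalues λ = -6, 1.
For λ=-6: (A-λI) row 1 is [21, 7], so an eigenvector is (-1, 3).
For λ=1: (A-λI) row 1 is [14, 7], so an eigenvector is (-1, 2).
General solution: C_1e^(-6t)(-1,3) + C_2e^(t)(-1,2).
Applying u(0)=1, v(0)=0 gives C_1=2, C_2=-3.

u(t) = 3e^(t) - 2e^(-6t), v(t) = -6e^(t) + 6e^(-6t)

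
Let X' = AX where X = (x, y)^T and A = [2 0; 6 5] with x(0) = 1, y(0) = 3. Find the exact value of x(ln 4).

A = [[2,0],[6,5]]; eigenvalues λ = 2, 5.
Eigenvectors: (-1,2) for λ=2, (0,-1) for λ=5.
From the initial condition, c_1 = -1, c_2 = -5.
x(ln 4) = (-1)(4^2)(-1) + (-5)(4^5)(0) = 16.

16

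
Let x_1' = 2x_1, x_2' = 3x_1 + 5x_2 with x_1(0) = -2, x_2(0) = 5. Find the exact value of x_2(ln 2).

104

A = [[2,0],[3,5]]; eigenvalues λ = 5, 2.
Eigenvectors: (0,1) for λ=5, (1,-1) for λ=2.
From the initial condition, c_1 = 3, c_2 = -2.
x_2(ln 2) = (3)(2^5)(1) + (-2)(2^2)(-1) = 104.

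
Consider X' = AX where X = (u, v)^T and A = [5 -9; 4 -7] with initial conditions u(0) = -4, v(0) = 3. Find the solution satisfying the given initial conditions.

u(t) = -51te^(-t) - 4e^(-t), v(t) = -34te^(-t) + 3e^(-t)

Coefficient matrix A = [[5, -9], [4, -7]].
Characteristic polynomial det(A - λI) = λ^2 + 2λ + 1 = 0.
Single eigenvalue λ = -1 with algebraic multiplicity 2.
Eigenvector v = (-3,-2); generalized eigenvector w with (A-λI)w=v is (-2,-1).
General solution: e^(-t)[K_1·v + K_2·(t·v + w)].
Applying u(0)=-4, v(0)=3 gives K_1=-10, K_2=17.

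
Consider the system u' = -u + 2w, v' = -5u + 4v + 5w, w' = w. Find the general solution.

Coefficient matrix A = [[-1, 0, 2], [-5, 4, 5], [0, 0, 1]].
det(A - λI) = 0 gives eigenvalues λ = 1, -1, 4.
For λ=1: eigenvector (1,0,1).
For λ=-1: eigenvector (-1,-1,0).
For λ=4: eigenvector (0,1,0).
General solution: K_1e^(t)(1,0,1) + K_2e^(-t)(-1,-1,0) + K_3e^(4t)(0,1,0).

u(t) = K_1e^(t) - K_2e^(-t), v(t) = -K_2e^(-t) + K_3e^(4t), w(t) = K_1e^(t)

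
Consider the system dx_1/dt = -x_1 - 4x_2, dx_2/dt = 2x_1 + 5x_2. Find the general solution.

Coefficient matrix A = [[-1, -4], [2, 5]].
Characteristic polynomial det(A - λI) = λ^2 - 4λ + 3 = 0.
Eigenvalues λ = 3, 1.
For λ=3: (A-λI) row 1 is [-4, -4], so an eigenvector is (-1, 1).
For λ=1: (A-λI) row 1 is [-2, -4], so an eigenvector is (-2, 1).
General solution: c_1e^(3t)(-1,1) + c_2e^(t)(-2,1).

x_1(t) = -c_1e^(3t) - 2c_2e^(t), x_2(t) = c_1e^(3t) + c_2e^(t)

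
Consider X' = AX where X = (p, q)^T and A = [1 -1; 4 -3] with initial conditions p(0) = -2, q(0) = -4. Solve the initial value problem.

Coefficient matrix A = [[1, -1], [4, -3]].
Characteristic polynomial det(A - λI) = λ^2 + 2λ + 1 = 0.
Single eigenvalue λ = -1 with algebraic multiplicity 2.
Eigenvector v = (1,2); generalized eigenvector w with (A-λI)w=v is (2,3).
General solution: e^(-t)[K_1·v + K_2·(t·v + w)].
Applying p(0)=-2, q(0)=-4 gives K_1=-2, K_2=0.

p(t) = -2e^(-t), q(t) = -4e^(-t)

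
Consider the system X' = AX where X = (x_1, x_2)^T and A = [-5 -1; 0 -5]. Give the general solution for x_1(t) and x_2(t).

Coefficient matrix A = [[-5, -1], [0, -5]].
Characteristic polynomial det(A - λI) = λ^2 + 10λ + 25 = 0.
Single eigenvalue λ = -5 with algebraic multiplicity 2.
Eigenvector v = (-1,0); generalized eigenvector w with (A-λI)w=v is (2,1).
General solution: e^(-5t)[C_1·v + C_2·(t·v + w)].

x_1(t) = -C_1e^(-5t) - C_2te^(-5t) + 2C_2e^(-5t), x_2(t) = C_2e^(-5t)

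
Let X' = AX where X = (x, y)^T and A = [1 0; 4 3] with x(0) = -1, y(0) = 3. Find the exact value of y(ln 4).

72

A = [[1,0],[4,3]]; eigenvalues λ = 3, 1.
Eigenvectors: (0,1) for λ=3, (1,-2) for λ=1.
From the initial condition, c_1 = 1, c_2 = -1.
y(ln 4) = (1)(4^3)(1) + (-1)(4^1)(-2) = 72.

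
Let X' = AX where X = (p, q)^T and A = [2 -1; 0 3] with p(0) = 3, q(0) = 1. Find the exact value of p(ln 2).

8

A = [[2,-1],[0,3]]; eigenvalues λ = 2, 3.
Eigenvectors: (1,0) for λ=2, (-1,1) for λ=3.
From the initial condition, c_1 = 4, c_2 = 1.
p(ln 2) = (4)(2^2)(1) + (1)(2^3)(-1) = 8.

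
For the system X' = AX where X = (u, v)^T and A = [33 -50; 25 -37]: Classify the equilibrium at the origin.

stable spiral

A = [[33,-50],[25,-37]]; det(A-λI) = λ^2 + 4λ + 29.
λ = -2 ± 5i: negative real part.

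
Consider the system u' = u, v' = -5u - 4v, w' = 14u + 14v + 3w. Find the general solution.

u(t) = K_1e^(t), v(t) = -K_1e^(t) + K_2e^(-4t), w(t) = -2K_2e^(-4t) + K_3e^(3t)

Coefficient matrix A = [[1, 0, 0], [-5, -4, 0], [14, 14, 3]].
det(A - λI) = 0 gives eigenvalues λ = 1, -4, 3.
For λ=1: eigenvector (1,-1,0).
For λ=-4: eigenvector (0,1,-2).
For λ=3: eigenvector (0,0,1).
General solution: K_1e^(t)(1,-1,0) + K_2e^(-4t)(0,1,-2) + K_3e^(3t)(0,0,1).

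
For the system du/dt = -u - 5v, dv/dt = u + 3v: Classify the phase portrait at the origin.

A = [[-1,-5],[1,3]]; det(A-λI) = λ^2 - 2λ + 2.
λ = 1 ± i: positive real part.

unstable spiral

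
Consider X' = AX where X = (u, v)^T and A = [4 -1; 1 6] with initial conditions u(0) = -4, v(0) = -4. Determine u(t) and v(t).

u(t) = 8te^(5t) - 4e^(5t), v(t) = -8te^(5t) - 4e^(5t)

Coefficient matrix A = [[4, -1], [1, 6]].
Characteristic polynomial det(A - λI) = λ^2 - 10λ + 25 = 0.
Single eigenvalue λ = 5 with algebraic multiplicity 2.
Eigenvector v = (-1,1); generalized eigenvector w with (A-λI)w=v is (-2,3).
General solution: e^(5t)[c_1·v + c_2·(t·v + w)].
Applying u(0)=-4, v(0)=-4 gives c_1=20, c_2=-8.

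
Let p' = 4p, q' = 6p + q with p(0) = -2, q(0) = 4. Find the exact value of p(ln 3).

-162

A = [[4,0],[6,1]]; eigenvalues λ = 1, 4.
Eigenvectors: (0,1) for λ=1, (-1,-2) for λ=4.
From the initial condition, c_1 = 8, c_2 = 2.
p(ln 3) = (8)(3^1)(0) + (2)(3^4)(-1) = -162.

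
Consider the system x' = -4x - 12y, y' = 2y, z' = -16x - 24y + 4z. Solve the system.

x(t) = c_1e^(-4t) - 2c_3e^(2t), y(t) = c_3e^(2t), z(t) = 2c_1e^(-4t) + c_2e^(4t) - 4c_3e^(2t)

Coefficient matrix A = [[-4, -12, 0], [0, 2, 0], [-16, -24, 4]].
det(A - λI) = 0 gives eigenvalues λ = -4, 4, 2.
For λ=-4: eigenvector (1,0,2).
For λ=4: eigenvector (0,0,1).
For λ=2: eigenvector (-2,1,-4).
General solution: c_1e^(-4t)(1,0,2) + c_2e^(4t)(0,0,1) + c_3e^(2t)(-2,1,-4).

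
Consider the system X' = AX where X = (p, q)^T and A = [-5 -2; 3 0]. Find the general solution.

p(t) = 2c_1e^(-2t) - c_2e^(-3t), q(t) = -3c_1e^(-2t) + c_2e^(-3t)

Coefficient matrix A = [[-5, -2], [3, 0]].
Characteristic polynomial det(A - λI) = λ^2 + 5λ + 6 = 0.
Eigenvalues λ = -2, -3.
For λ=-2: (A-λI) row 1 is [-3, -2], so an eigenvector is (2, -3).
For λ=-3: (A-λI) row 1 is [-2, -2], so an eigenvector is (-1, 1).
General solution: c_1e^(-2t)(2,-3) + c_2e^(-3t)(-1,1).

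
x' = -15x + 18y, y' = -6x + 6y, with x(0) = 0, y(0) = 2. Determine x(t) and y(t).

x(t) = 12e^(-3t) - 12e^(-6t), y(t) = 8e^(-3t) - 6e^(-6t)

Coefficient matrix A = [[-15, 18], [-6, 6]].
Characteristic polynomial det(A - λI) = λ^2 + 9λ + 18 = 0.
Eigenvalues λ = -6, -3.
For λ=-6: (A-λI) row 1 is [-9, 18], so an eigenvector is (2, 1).
For λ=-3: (A-λI) row 1 is [-12, 18], so an eigenvector is (3, 2).
General solution: K_1e^(-6t)(2,1) + K_2e^(-3t)(3,2).
Applying x(0)=0, y(0)=2 gives K_1=-6, K_2=4.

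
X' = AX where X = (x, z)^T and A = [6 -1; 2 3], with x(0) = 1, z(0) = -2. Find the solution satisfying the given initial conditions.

x(t) = 4e^(5t) - 3e^(4t), z(t) = 4e^(5t) - 6e^(4t)

Coefficient matrix A = [[6, -1], [2, 3]].
Characteristic polynomial det(A - λI) = λ^2 - 9λ + 20 = 0.
Eigenvalues λ = 4, 5.
For λ=4: (A-λI) row 1 is [2, -1], so an eigenvector is (1, 2).
For λ=5: (A-λI) row 1 is [1, -1], so an eigenvector is (1, 1).
General solution: K_1e^(4t)(1,2) + K_2e^(5t)(1,1).
Applying x(0)=1, z(0)=-2 gives K_1=-3, K_2=4.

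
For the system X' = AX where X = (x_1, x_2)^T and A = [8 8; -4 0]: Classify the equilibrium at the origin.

unstable spiral

A = [[8,8],[-4,0]]; det(A-λI) = λ^2 - 8λ + 32.
λ = 4 ± 4i: positive real part.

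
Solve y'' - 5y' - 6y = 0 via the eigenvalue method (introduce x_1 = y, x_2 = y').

Let x_1 = y, x_2 = y'. Then x_1' = x_2 and x_2' = 6x_1 + 5x_2.
A = [[0,1],[6,5]]; det(A-λI) = λ^2 - 5λ - 6.
Eigenvalues λ = 6, -1 with eigenvectors (1,6), (1,-1).

y(t) = C_1e^(6t) + C_2e^(-t)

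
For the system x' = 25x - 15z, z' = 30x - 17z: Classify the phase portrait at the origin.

A = [[25,-15],[30,-17]]; det(A-λI) = λ^2 - 8λ + 25.
λ = 4 ± 3i: positive real part.

unstable spiral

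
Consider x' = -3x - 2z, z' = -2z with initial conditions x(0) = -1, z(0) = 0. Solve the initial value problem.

Coefficient matrix A = [[-3, -2], [0, -2]].
Characteristic polynomial det(A - λI) = λ^2 + 5λ + 6 = 0.
Eigenvalues λ = -2, -3.
For λ=-2: (A-λI) row 1 is [-1, -2], so an eigenvector is (-2, 1).
For λ=-3: (A-λI) row 1 is [0, -2], so an eigenvector is (1, 0).
General solution: K_1e^(-2t)(-2,1) + K_2e^(-3t)(1,0).
Applying x(0)=-1, z(0)=0 gives K_1=0, K_2=-1.

x(t) = -e^(-3t), z(t) = 0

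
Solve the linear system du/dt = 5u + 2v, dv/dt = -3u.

Coefficient matrix A = [[5, 2], [-3, 0]].
Characteristic polynomial det(A - λI) = λ^2 - 5λ + 6 = 0.
Eigenvalues λ = 2, 3.
For λ=2: (A-λI) row 1 is [3, 2], so an eigenvector is (2, -3).
For λ=3: (A-λI) row 1 is [2, 2], so an eigenvector is (1, -1).
General solution: C_1e^(2t)(2,-3) + C_2e^(3t)(1,-1).

u(t) = 2C_1e^(2t) + C_2e^(3t), v(t) = -3C_1e^(2t) - C_2e^(3t)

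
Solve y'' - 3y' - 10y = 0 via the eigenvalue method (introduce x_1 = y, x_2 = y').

Let x_1 = y, x_2 = y'. Then x_1' = x_2 and x_2' = 10x_1 + 3x_2.
A = [[0,1],[10,3]]; det(A-λI) = λ^2 - 3λ - 10.
Eigenvalues λ = -2, 5 with eigenvectors (1,-2), (1,5).

y(t) = c_1e^(-2t) + c_2e^(5t)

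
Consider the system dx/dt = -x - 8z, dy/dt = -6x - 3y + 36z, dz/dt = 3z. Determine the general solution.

Coefficient matrix A = [[-1, 0, -8], [-6, -3, 36], [0, 0, 3]].
det(A - λI) = 0 gives eigenvalues λ = -1, 3, -3.
For λ=-1: eigenvector (1,-3,0).
For λ=3: eigenvector (-2,8,1).
For λ=-3: eigenvector (0,1,0).
General solution: c_1e^(-t)(1,-3,0) + c_2e^(3t)(-2,8,1) + c_3e^(-3t)(0,1,0).

x(t) = c_1e^(-t) - 2c_2e^(3t), y(t) = -3c_1e^(-t) + 8c_2e^(3t) + c_3e^(-3t), z(t) = c_2e^(3t)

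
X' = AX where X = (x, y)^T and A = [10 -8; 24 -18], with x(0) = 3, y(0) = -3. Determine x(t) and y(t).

Coefficient matrix A = [[10, -8], [24, -18]].
Characteristic polynomial det(A - λI) = λ^2 + 8λ + 12 = 0.
Eigenvalues λ = -2, -6.
For λ=-2: (A-λI) row 1 is [12, -8], so an eigenvector is (-2, -3).
For λ=-6: (A-λI) row 1 is [16, -8], so an eigenvector is (-1, -2).
General solution: C_1e^(-2t)(-2,-3) + C_2e^(-6t)(-1,-2).
Applying x(0)=3, y(0)=-3 gives C_1=-9, C_2=15.

x(t) = 18e^(-2t) - 15e^(-6t), y(t) = 27e^(-2t) - 30e^(-6t)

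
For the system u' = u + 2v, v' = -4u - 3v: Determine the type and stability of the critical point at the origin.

stable spiral

A = [[1,2],[-4,-3]]; det(A-λI) = λ^2 + 2λ + 5.
λ = -1 ± 2i: negative real part.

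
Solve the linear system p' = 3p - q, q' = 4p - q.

Coefficient matrix A = [[3, -1], [4, -1]].
Characteristic polynomial det(A - λI) = λ^2 - 2λ + 1 = 0.
Single eigenvalue λ = 1 with algebraic multiplicity 2.
Eigenvector v = (1,2); generalized eigenvector w with (A-λI)w=v is (-1,-3).
General solution: e^(t)[K_1·v + K_2·(t·v + w)].

p(t) = K_1e^(t) + K_2te^(t) - K_2e^(t), q(t) = 2K_1e^(t) + 2K_2te^(t) - 3K_2e^(t)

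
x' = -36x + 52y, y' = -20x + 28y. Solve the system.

x(t) = -3K_1e^(-4t)sin(4t) + 2K_1e^(-4t)cos(4t) + 2K_2e^(-4t)sin(4t) + 3K_2e^(-4t)cos(4t), y(t) = -2K_1e^(-4t)sin(4t) + K_1e^(-4t)cos(4t) + K_2e^(-4t)sin(4t) + 2K_2e^(-4t)cos(4t)

Coefficient matrix A = [[-36, 52], [-20, 28]].
Characteristic polynomial det(A - λI) = λ^2 + 8λ + 32 = 0.
Eigenvalues λ = -4 ± 4i (complex conjugate pair).
For λ=-4+4i: an eigenvector is (2,1) - i(-3,-2) = (2 + 3i, 1 + 2i).
A real fundamental pair from Re and Im of e^((-4+4i)t)v: X_1 = e^(-4t)(cos(4t)·(2,1) + sin(4t)·(-3,-2)), X_2 = e^(-4t)(sin(4t)·(2,1) - cos(4t)·(-3,-2)).
General solution: K_1X_1 + K_2X_2.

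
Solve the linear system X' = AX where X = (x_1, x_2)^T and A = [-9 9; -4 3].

x_1(t) = -3K_1e^(-3t) - 3K_2te^(-3t) - K_2e^(-3t), x_2(t) = -2K_1e^(-3t) - 2K_2te^(-3t) - K_2e^(-3t)

Coefficient matrix A = [[-9, 9], [-4, 3]].
Characteristic polynomial det(A - λI) = λ^2 + 6λ + 9 = 0.
Single eigenvalue λ = -3 with algebraic multiplicity 2.
Eigenvector v = (-3,-2); generalized eigenvector w with (A-λI)w=v is (-1,-1).
General solution: e^(-3t)[K_1·v + K_2·(t·v + w)].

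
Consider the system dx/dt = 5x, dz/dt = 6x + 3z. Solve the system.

x(t) = -K_1e^(5t), z(t) = -3K_1e^(5t) + K_2e^(3t)

Coefficient matrix A = [[5, 0], [6, 3]].
Characteristic polynomial det(A - λI) = λ^2 - 8λ + 15 = 0.
Eigenvalues λ = 5, 3.
For λ=5: (A-λI) row 2 is [6, -2], so an eigenvector is (-1, -3).
For λ=3: (A-λI) row 1 is [2, 0], so an eigenvector is (0, 1).
General solution: K_1e^(5t)(-1,-3) + K_2e^(3t)(0,1).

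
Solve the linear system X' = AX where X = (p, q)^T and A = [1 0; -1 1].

Coefficient matrix A = [[1, 0], [-1, 1]].
Characteristic polynomial det(A - λI) = λ^2 - 2λ + 1 = 0.
Single eigenvalue λ = 1 with algebraic multiplicity 2.
Eigenvector v = (0,-1); generalized eigenvector w with (A-λI)w=v is (1,-1).
General solution: e^(t)[c_1·v + c_2·(t·v + w)].

p(t) = c_2e^(t), q(t) = -c_1e^(t) - c_2te^(t) - c_2e^(t)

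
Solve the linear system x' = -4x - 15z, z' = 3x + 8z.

x(t) = -K_1e^(2t)sin(3t) - 2K_1e^(2t)cos(3t) - 2K_2e^(2t)sin(3t) + K_2e^(2t)cos(3t), z(t) = K_1e^(2t)cos(3t) + K_2e^(2t)sin(3t)

Coefficient matrix A = [[-4, -15], [3, 8]].
Characteristic polynomial det(A - λI) = λ^2 - 4λ + 13 = 0.
Eigenvalues λ = 2 ± 3i (complex conjugate pair).
For λ=2+3i: an eigenvector is (-2,1) - i(-1,0) = (-2 + i, 1).
A real fundamental pair from Re and Im of e^((2+3i)t)v: X_1 = e^(2t)(cos(3t)·(-2,1) + sin(3t)·(-1,0)), X_2 = e^(2t)(sin(3t)·(-2,1) - cos(3t)·(-1,0)).
General solution: K_1X_1 + K_2X_2.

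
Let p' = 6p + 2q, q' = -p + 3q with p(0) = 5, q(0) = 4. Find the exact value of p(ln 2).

368

A = [[6,2],[-1,3]]; eigenvalues λ = 4, 5.
Eigenvectors: (-1,1) for λ=4, (2,-1) for λ=5.
From the initial condition, c_1 = 13, c_2 = 9.
p(ln 2) = (13)(2^4)(-1) + (9)(2^5)(2) = 368.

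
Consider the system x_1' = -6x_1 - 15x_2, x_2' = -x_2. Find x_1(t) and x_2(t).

Coefficient matrix A = [[-6, -15], [0, -1]].
Characteristic polynomial det(A - λI) = λ^2 + 7λ + 6 = 0.
Eigenvalues λ = -1, -6.
For λ=-1: (A-λI) row 1 is [-5, -15], so an eigenvector is (-3, 1).
For λ=-6: (A-λI) row 1 is [0, -15], so an eigenvector is (1, 0).
General solution: C_1e^(-t)(-3,1) + C_2e^(-6t)(1,0).

x_1(t) = -3C_1e^(-t) + C_2e^(-6t), x_2(t) = C_1e^(-t)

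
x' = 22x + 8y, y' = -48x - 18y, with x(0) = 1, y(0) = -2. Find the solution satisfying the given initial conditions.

x(t) = e^(6t), y(t) = -2e^(6t)

Coefficient matrix A = [[22, 8], [-48, -18]].
Characteristic polynomial det(A - λI) = λ^2 - 4λ - 12 = 0.
Eigenvalues λ = 6, -2.
For λ=6: (A-λI) row 1 is [16, 8], so an eigenvector is (-1, 2).
For λ=-2: (A-λI) row 1 is [24, 8], so an eigenvector is (-1, 3).
General solution: C_1e^(6t)(-1,2) + C_2e^(-2t)(-1,3).
Applying x(0)=1, y(0)=-2 gives C_1=-1, C_2=0.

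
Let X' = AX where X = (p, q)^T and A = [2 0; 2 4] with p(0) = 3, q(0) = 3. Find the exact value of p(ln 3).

27

A = [[2,0],[2,4]]; eigenvalues λ = 2, 4.
Eigenvectors: (1,-1) for λ=2, (0,1) for λ=4.
From the initial condition, c_1 = 3, c_2 = 6.
p(ln 3) = (3)(3^2)(1) + (6)(3^4)(0) = 27.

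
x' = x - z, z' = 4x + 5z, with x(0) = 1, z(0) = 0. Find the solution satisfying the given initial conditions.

x(t) = -2te^(3t) + e^(3t), z(t) = 4te^(3t)

Coefficient matrix A = [[1, -1], [4, 5]].
Characteristic polynomial det(A - λI) = λ^2 - 6λ + 9 = 0.
Single eigenvalue λ = 3 with algebraic multiplicity 2.
Eigenvector v = (1,-2); generalized eigenvector w with (A-λI)w=v is (0,-1).
General solution: e^(3t)[C_1·v + C_2·(t·v + w)].
Applying x(0)=1, z(0)=0 gives C_1=1, C_2=-2.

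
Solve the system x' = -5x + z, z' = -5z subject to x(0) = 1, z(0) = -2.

x(t) = -2te^(-5t) + e^(-5t), z(t) = -2e^(-5t)

Coefficient matrix A = [[-5, 1], [0, -5]].
Characteristic polynomial det(A - λI) = λ^2 + 10λ + 25 = 0.
Single eigenvalue λ = -5 with algebraic multiplicity 2.
Eigenvector v = (-1,0); generalized eigenvector w with (A-λI)w=v is (2,-1).
General solution: e^(-5t)[C_1·v + C_2·(t·v + w)].
Applying x(0)=1, z(0)=-2 gives C_1=3, C_2=2.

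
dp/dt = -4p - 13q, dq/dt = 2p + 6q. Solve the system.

p(t) = 2K_1e^(t)sin(t) - 3K_1e^(t)cos(t) - 3K_2e^(t)sin(t) - 2K_2e^(t)cos(t), q(t) = -K_1e^(t)sin(t) + K_1e^(t)cos(t) + K_2e^(t)sin(t) + K_2e^(t)cos(t)

Coefficient matrix A = [[-4, -13], [2, 6]].
Characteristic polynomial det(A - λI) = λ^2 - 2λ + 2 = 0.
Eigenvalues λ = 1 ± i (complex conjugate pair).
For λ=1+i: an eigenvector is (-3,1) - i(2,-1) = (-3 - 2i, 1 + i).
A real fundamental pair from Re and Im of e^((1+i)t)v: X_1 = e^(t)(cos(t)·(-3,1) + sin(t)·(2,-1)), X_2 = e^(t)(sin(t)·(-3,1) - cos(t)·(2,-1)).
General solution: K_1X_1 + K_2X_2.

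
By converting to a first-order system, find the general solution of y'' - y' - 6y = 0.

Let x_1 = y, x_2 = y'. Then x_1' = x_2 and x_2' = 6x_1 + x_2.
A = [[0,1],[6,1]]; det(A-λI) = λ^2 - λ - 6.
Eigenvalues λ = 3, -2 with eigenvectors (1,3), (1,-2).

y(t) = c_1e^(3t) + c_2e^(-2t)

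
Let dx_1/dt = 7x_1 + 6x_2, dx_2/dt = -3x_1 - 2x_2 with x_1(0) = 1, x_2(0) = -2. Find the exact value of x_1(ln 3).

A = [[7,6],[-3,-2]]; eigenvalues λ = 1, 4.
Eigenvectors: (1,-1) for λ=1, (-2,1) for λ=4.
From the initial condition, c_1 = 3, c_2 = 1.
x_1(ln 3) = (3)(3^1)(1) + (1)(3^4)(-2) = -153.

-153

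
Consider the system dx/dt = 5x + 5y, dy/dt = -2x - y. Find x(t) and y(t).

x(t) = -2K_1e^(2t)sin(t) + K_1e^(2t)cos(t) + K_2e^(2t)sin(t) + 2K_2e^(2t)cos(t), y(t) = K_1e^(2t)sin(t) - K_1e^(2t)cos(t) - K_2e^(2t)sin(t) - K_2e^(2t)cos(t)

Coefficient matrix A = [[5, 5], [-2, -1]].
Characteristic polynomial det(A - λI) = λ^2 - 4λ + 5 = 0.
Eigenvalues λ = 2 ± i (complex conjugate pair).
For λ=2+i: an eigenvector is (1,-1) - i(-2,1) = (1 + 2i, -1 - i).
A real fundamental pair from Re and Im of e^((2+i)t)v: X_1 = e^(2t)(cos(t)·(1,-1) + sin(t)·(-2,1)), X_2 = e^(2t)(sin(t)·(1,-1) - cos(t)·(-2,1)).
General solution: K_1X_1 + K_2X_2.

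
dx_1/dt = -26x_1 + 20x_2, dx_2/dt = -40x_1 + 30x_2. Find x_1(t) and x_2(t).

Coefficient matrix A = [[-26, 20], [-40, 30]].
Characteristic polynomial det(A - λI) = λ^2 - 4λ + 20 = 0.
Eigenvalues λ = 2 ± 4i (complex conjugate pair).
For λ=2+4i: an eigenvector is (1,1) - i(-2,-3) = (1 + 2i, 1 + 3i).
A real fundamental pair from Re and Im of e^((2+4i)t)v: X_1 = e^(2t)(cos(4t)·(1,1) + sin(4t)·(-2,-3)), X_2 = e^(2t)(sin(4t)·(1,1) - cos(4t)·(-2,-3)).
General solution: c_1X_1 + c_2X_2.

x_1(t) = -2c_1e^(2t)sin(4t) + c_1e^(2t)cos(4t) + c_2e^(2t)sin(4t) + 2c_2e^(2t)cos(4t), x_2(t) = -3c_1e^(2t)sin(4t) + c_1e^(2t)cos(4t) + c_2e^(2t)sin(4t) + 3c_2e^(2t)cos(4t)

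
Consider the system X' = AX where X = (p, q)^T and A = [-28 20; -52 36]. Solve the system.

p(t) = C_1e^(4t)sin(4t) - 2C_1e^(4t)cos(4t) - 2C_2e^(4t)sin(4t) - C_2e^(4t)cos(4t), q(t) = 2C_1e^(4t)sin(4t) - 3C_1e^(4t)cos(4t) - 3C_2e^(4t)sin(4t) - 2C_2e^(4t)cos(4t)

Coefficient matrix A = [[-28, 20], [-52, 36]].
Characteristic polynomial det(A - λI) = λ^2 - 8λ + 32 = 0.
Eigenvalues λ = 4 ± 4i (complex conjugate pair).
For λ=4+4i: an eigenvector is (-2,-3) - i(1,2) = (-2 - i, -3 - 2i).
A real fundamental pair from Re and Im of e^((4+4i)t)v: X_1 = e^(4t)(cos(4t)·(-2,-3) + sin(4t)·(1,2)), X_2 = e^(4t)(sin(4t)·(-2,-3) - cos(4t)·(1,2)).
General solution: C_1X_1 + C_2X_2.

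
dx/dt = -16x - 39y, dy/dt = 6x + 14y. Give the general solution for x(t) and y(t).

x(t) = -3c_1e^(-t)sin(3t) - 2c_1e^(-t)cos(3t) - 2c_2e^(-t)sin(3t) + 3c_2e^(-t)cos(3t), y(t) = c_1e^(-t)sin(3t) + c_1e^(-t)cos(3t) + c_2e^(-t)sin(3t) - c_2e^(-t)cos(3t)

Coefficient matrix A = [[-16, -39], [6, 14]].
Characteristic polynomial det(A - λI) = λ^2 + 2λ + 10 = 0.
Eigenvalues λ = -1 ± 3i (complex conjugate pair).
For λ=-1+3i: an eigenvector is (-2,1) - i(-3,1) = (-2 + 3i, 1 - i).
A real fundamental pair from Re and Im of e^((-1+3i)t)v: X_1 = e^(-t)(cos(3t)·(-2,1) + sin(3t)·(-3,1)), X_2 = e^(-t)(sin(3t)·(-2,1) - cos(3t)·(-3,1)).
General solution: c_1X_1 + c_2X_2.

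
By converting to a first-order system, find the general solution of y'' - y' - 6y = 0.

y(t) = C_1e^(3t) + C_2e^(-2t)

Let x_1 = y, x_2 = y'. Then x_1' = x_2 and x_2' = 6x_1 + x_2.
A = [[0,1],[6,1]]; det(A-λI) = λ^2 - λ - 6.
Eigenvalues λ = 3, -2 with eigenvectors (1,3), (1,-2).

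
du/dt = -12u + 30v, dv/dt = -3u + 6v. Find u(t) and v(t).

Coefficient matrix A = [[-12, 30], [-3, 6]].
Characteristic polynomial det(A - λI) = λ^2 + 6λ + 18 = 0.
Eigenvalues λ = -3 ± 3i (complex conjugate pair).
For λ=-3+3i: an eigenvector is (1,0) - i(-3,-1) = (1 + 3i, 0 + i).
A real fundamental pair from Re and Im of e^((-3+3i)t)v: X_1 = e^(-3t)(cos(3t)·(1,0) + sin(3t)·(-3,-1)), X_2 = e^(-3t)(sin(3t)·(1,0) - cos(3t)·(-3,-1)).
General solution: C_1X_1 + C_2X_2.

u(t) = -3C_1e^(-3t)sin(3t) + C_1e^(-3t)cos(3t) + C_2e^(-3t)sin(3t) + 3C_2e^(-3t)cos(3t), v(t) = -C_1e^(-3t)sin(3t) + C_2e^(-3t)cos(3t)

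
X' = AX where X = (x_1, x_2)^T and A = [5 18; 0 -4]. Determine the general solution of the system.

x_1(t) = -2C_1e^(-4t) + C_2e^(5t), x_2(t) = C_1e^(-4t)

Coefficient matrix A = [[5, 18], [0, -4]].
Characteristic polynomial det(A - λI) = λ^2 - λ - 20 = 0.
Eigenvalues λ = -4, 5.
For λ=-4: (A-λI) row 1 is [9, 18], so an eigenvector is (-2, 1).
For λ=5: (A-λI) row 1 is [0, 18], so an eigenvector is (1, 0).
General solution: C_1e^(-4t)(-2,1) + C_2e^(5t)(1,0).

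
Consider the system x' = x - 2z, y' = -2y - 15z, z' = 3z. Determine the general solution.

x(t) = c_1e^(t) - c_2e^(3t), y(t) = -3c_2e^(3t) + c_3e^(-2t), z(t) = c_2e^(3t)

Coefficient matrix A = [[1, 0, -2], [0, -2, -15], [0, 0, 3]].
det(A - λI) = 0 gives eigenvalues λ = 1, 3, -2.
For λ=1: eigenvector (1,0,0).
For λ=3: eigenvector (-1,-3,1).
For λ=-2: eigenvector (0,1,0).
General solution: c_1e^(t)(1,0,0) + c_2e^(3t)(-1,-3,1) + c_3e^(-2t)(0,1,0).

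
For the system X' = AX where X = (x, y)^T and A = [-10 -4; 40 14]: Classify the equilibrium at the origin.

A = [[-10,-4],[40,14]]; det(A-λI) = λ^2 - 4λ + 20.
λ = 2 ± 4i: positive real part.

unstable spiral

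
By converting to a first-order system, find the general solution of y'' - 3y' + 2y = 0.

y(t) = c_1e^(2t) + c_2e^(t)

Let x_1 = y, x_2 = y'. Then x_1' = x_2 and x_2' = -2x_1 + 3x_2.
A = [[0,1],[-2,3]]; det(A-λI) = λ^2 - 3λ + 2.
Eigenvalues λ = 2, 1 with eigenvectors (1,2), (1,1).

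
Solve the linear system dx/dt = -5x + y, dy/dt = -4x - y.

Coefficient matrix A = [[-5, 1], [-4, -1]].
Characteristic polynomial det(A - λI) = λ^2 + 6λ + 9 = 0.
Single eigenvalue λ = -3 with algebraic multiplicity 2.
Eigenvector v = (-1,-2); generalized eigenvector w with (A-λI)w=v is (2,3).
General solution: e^(-3t)[C_1·v + C_2·(t·v + w)].

x(t) = -C_1e^(-3t) - C_2te^(-3t) + 2C_2e^(-3t), y(t) = -2C_1e^(-3t) - 2C_2te^(-3t) + 3C_2e^(-3t)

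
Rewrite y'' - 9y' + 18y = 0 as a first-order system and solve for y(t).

y(t) = C_1e^(3t) + C_2e^(6t)

Let x_1 = y, x_2 = y'. Then x_1' = x_2 and x_2' = -18x_1 + 9x_2.
A = [[0,1],[-18,9]]; det(A-λI) = λ^2 - 9λ + 18.
Eigenvalues λ = 3, 6 with eigenvectors (1,3), (1,6).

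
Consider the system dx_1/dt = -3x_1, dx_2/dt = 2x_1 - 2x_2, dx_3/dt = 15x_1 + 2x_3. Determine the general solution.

x_1(t) = C_3e^(-3t), x_2(t) = C_2e^(-2t) - 2C_3e^(-3t), x_3(t) = C_1e^(2t) - 3C_3e^(-3t)

Coefficient matrix A = [[-3, 0, 0], [2, -2, 0], [15, 0, 2]].
det(A - λI) = 0 gives eigenvalues λ = 2, -2, -3.
For λ=2: eigenvector (0,0,1).
For λ=-2: eigenvector (0,1,0).
For λ=-3: eigenvector (1,-2,-3).
General solution: C_1e^(2t)(0,0,1) + C_2e^(-2t)(0,1,0) + C_3e^(-3t)(1,-2,-3).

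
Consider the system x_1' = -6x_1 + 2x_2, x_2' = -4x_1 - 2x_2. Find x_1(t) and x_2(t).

x_1(t) = -c_1e^(-4t)cos(2t) - c_2e^(-4t)sin(2t), x_2(t) = c_1e^(-4t)sin(2t) - c_1e^(-4t)cos(2t) - c_2e^(-4t)sin(2t) - c_2e^(-4t)cos(2t)

Coefficient matrix A = [[-6, 2], [-4, -2]].
Characteristic polynomial det(A - λI) = λ^2 + 8λ + 20 = 0.
Eigenvalues λ = -4 ± 2i (complex conjugate pair).
For λ=-4+2i: an eigenvector is (-1,-1) - i(0,1) = (-1, -1 - i).
A real fundamental pair from Re and Im of e^((-4+2i)t)v: X_1 = e^(-4t)(cos(2t)·(-1,-1) + sin(2t)·(0,1)), X_2 = e^(-4t)(sin(2t)·(-1,-1) - cos(2t)·(0,1)).
General solution: c_1X_1 + c_2X_2.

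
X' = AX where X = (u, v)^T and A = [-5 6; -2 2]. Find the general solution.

Coefficient matrix A = [[-5, 6], [-2, 2]].
Characteristic polynomial det(A - λI) = λ^2 + 3λ + 2 = 0.
Eigenvalues λ = -1, -2.
For λ=-1: (A-λI) row 1 is [-4, 6], so an eigenvector is (-3, -2).
For λ=-2: (A-λI) row 1 is [-3, 6], so an eigenvector is (-2, -1).
General solution: c_1e^(-t)(-3,-2) + c_2e^(-2t)(-2,-1).

u(t) = -3c_1e^(-t) - 2c_2e^(-2t), v(t) = -2c_1e^(-t) - c_2e^(-2t)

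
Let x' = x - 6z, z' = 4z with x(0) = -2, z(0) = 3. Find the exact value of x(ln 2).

-88

A = [[1,-6],[0,4]]; eigenvalues λ = 4, 1.
Eigenvectors: (-2,1) for λ=4, (1,0) for λ=1.
From the initial condition, c_1 = 3, c_2 = 4.
x(ln 2) = (3)(2^4)(-2) + (4)(2^1)(1) = -88.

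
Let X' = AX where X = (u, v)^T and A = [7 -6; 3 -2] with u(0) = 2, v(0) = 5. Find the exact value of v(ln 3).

A = [[7,-6],[3,-2]]; eigenvalues λ = 4, 1.
Eigenvectors: (-2,-1) for λ=4, (1,1) for λ=1.
From the initial condition, c_1 = 3, c_2 = 8.
v(ln 3) = (3)(3^4)(-1) + (8)(3^1)(1) = -219.

-219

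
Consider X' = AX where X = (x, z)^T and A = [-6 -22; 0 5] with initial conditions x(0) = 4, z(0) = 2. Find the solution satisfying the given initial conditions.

Coefficient matrix A = [[-6, -22], [0, 5]].
Characteristic polynomial det(A - λI) = λ^2 + λ - 30 = 0.
Eigenvalues λ = 5, -6.
For λ=5: (A-λI) row 1 is [-11, -22], so an eigenvector is (-2, 1).
For λ=-6: (A-λI) row 1 is [0, -22], so an eigenvector is (1, 0).
General solution: K_1e^(5t)(-2,1) + K_2e^(-6t)(1,0).
Applying x(0)=4, z(0)=2 gives K_1=2, K_2=8.

x(t) = -4e^(5t) + 8e^(-6t), z(t) = 2e^(5t)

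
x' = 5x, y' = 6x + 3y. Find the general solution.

x(t) = K_2e^(5t), y(t) = -K_1e^(3t) + 3K_2e^(5t)

Coefficient matrix A = [[5, 0], [6, 3]].
Characteristic polynomial det(A - λI) = λ^2 - 8λ + 15 = 0.
Eigenvalues λ = 3, 5.
For λ=3: (A-λI) row 1 is [2, 0], so an eigenvector is (0, -1).
For λ=5: (A-λI) row 2 is [6, -2], so an eigenvector is (1, 3).
General solution: K_1e^(3t)(0,-1) + K_2e^(5t)(1,3).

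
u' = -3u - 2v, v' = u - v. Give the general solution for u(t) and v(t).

Coefficient matrix A = [[-3, -2], [1, -1]].
Characteristic polynomial det(A - λI) = λ^2 + 4λ + 5 = 0.
Eigenvalues λ = -2 ± i (complex conjugate pair).
For λ=-2+i: an eigenvector is (1,-1) - i(1,0) = (1 - i, -1).
A real fundamental pair from Re and Im of e^((-2+i)t)v: X_1 = e^(-2t)(cos(t)·(1,-1) + sin(t)·(1,0)), X_2 = e^(-2t)(sin(t)·(1,-1) - cos(t)·(1,0)).
General solution: K_1X_1 + K_2X_2.

u(t) = K_1e^(-2t)sin(t) + K_1e^(-2t)cos(t) + K_2e^(-2t)sin(t) - K_2e^(-2t)cos(t), v(t) = -K_1e^(-2t)cos(t) - K_2e^(-2t)sin(t)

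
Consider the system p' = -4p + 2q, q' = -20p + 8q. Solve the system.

Coefficient matrix A = [[-4, 2], [-20, 8]].
Characteristic polynomial det(A - λI) = λ^2 - 4λ + 8 = 0.
Eigenvalues λ = 2 ± 2i (complex conjugate pair).
For λ=2+2i: an eigenvector is (-1,-3) - i(0,1) = (-1, -3 - i).
A real fundamental pair from Re and Im of e^((2+2i)t)v: X_1 = e^(2t)(cos(2t)·(-1,-3) + sin(2t)·(0,1)), X_2 = e^(2t)(sin(2t)·(-1,-3) - cos(2t)·(0,1)).
General solution: C_1X_1 + C_2X_2.

p(t) = -C_1e^(2t)cos(2t) - C_2e^(2t)sin(2t), q(t) = C_1e^(2t)sin(2t) - 3C_1e^(2t)cos(2t) - 3C_2e^(2t)sin(2t) - C_2e^(2t)cos(2t)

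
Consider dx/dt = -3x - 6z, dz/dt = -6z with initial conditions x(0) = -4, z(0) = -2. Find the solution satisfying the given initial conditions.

Coefficient matrix A = [[-3, -6], [0, -6]].
Characteristic polynomial det(A - λI) = λ^2 + 9λ + 18 = 0.
Eigenvalues λ = -3, -6.
For λ=-3: (A-λI) row 1 is [0, -6], so an eigenvector is (-1, 0).
For λ=-6: (A-λI) row 1 is [3, -6], so an eigenvector is (-2, -1).
General solution: c_1e^(-3t)(-1,0) + c_2e^(-6t)(-2,-1).
Applying x(0)=-4, z(0)=-2 gives c_1=0, c_2=2.

x(t) = -4e^(-6t), z(t) = -2e^(-6t)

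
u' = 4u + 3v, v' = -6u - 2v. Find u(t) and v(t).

Coefficient matrix A = [[4, 3], [-6, -2]].
Characteristic polynomial det(A - λI) = λ^2 - 2λ + 10 = 0.
Eigenvalues λ = 1 ± 3i (complex conjugate pair).
For λ=1+3i: an eigenvector is (1,-1) - i(0,-1) = (1, -1 + i).
A real fundamental pair from Re and Im of e^((1+3i)t)v: X_1 = e^(t)(cos(3t)·(1,-1) + sin(3t)·(0,-1)), X_2 = e^(t)(sin(3t)·(1,-1) - cos(3t)·(0,-1)).
General solution: C_1X_1 + C_2X_2.

u(t) = C_1e^(t)cos(3t) + C_2e^(t)sin(3t), v(t) = -C_1e^(t)sin(3t) - C_1e^(t)cos(3t) - C_2e^(t)sin(3t) + C_2e^(t)cos(3t)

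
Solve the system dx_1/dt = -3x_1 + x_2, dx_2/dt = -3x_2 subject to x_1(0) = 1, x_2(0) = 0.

x_1(t) = e^(-3t), x_2(t) = 0

Coefficient matrix A = [[-3, 1], [0, -3]].
Characteristic polynomial det(A - λI) = λ^2 + 6λ + 9 = 0.
Single eigenvalue λ = -3 with algebraic multiplicity 2.
Eigenvector v = (-1,0); generalized eigenvector w with (A-λI)w=v is (-3,-1).
General solution: e^(-3t)[K_1·v + K_2·(t·v + w)].
Applying x_1(0)=1, x_2(0)=0 gives K_1=-1, K_2=0.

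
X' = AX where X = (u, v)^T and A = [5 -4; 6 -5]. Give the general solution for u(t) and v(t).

u(t) = -2c_1e^(-t) - c_2e^(t), v(t) = -3c_1e^(-t) - c_2e^(t)

Coefficient matrix A = [[5, -4], [6, -5]].
Characteristic polynomial det(A - λI) = λ^2 - 1 = 0.
Eigenvalues λ = -1, 1.
For λ=-1: (A-λI) row 1 is [6, -4], so an eigenvector is (-2, -3).
For λ=1: (A-λI) row 1 is [4, -4], so an eigenvector is (-1, -1).
General solution: c_1e^(-t)(-2,-3) + c_2e^(t)(-1,-1).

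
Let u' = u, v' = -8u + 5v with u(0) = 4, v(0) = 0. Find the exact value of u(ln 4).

16

A = [[1,0],[-8,5]]; eigenvalues λ = 5, 1.
Eigenvectors: (0,-1) for λ=5, (1,2) for λ=1.
From the initial condition, c_1 = 8, c_2 = 4.
u(ln 4) = (8)(4^5)(0) + (4)(4^1)(1) = 16.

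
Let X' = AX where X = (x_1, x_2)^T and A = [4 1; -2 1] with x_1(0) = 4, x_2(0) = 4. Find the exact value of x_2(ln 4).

A = [[4,1],[-2,1]]; eigenvalues λ = 3, 2.
Eigenvectors: (-1,1) for λ=3, (-1,2) for λ=2.
From the initial condition, c_1 = -12, c_2 = 8.
x_2(ln 4) = (-12)(4^3)(1) + (8)(4^2)(2) = -512.

-512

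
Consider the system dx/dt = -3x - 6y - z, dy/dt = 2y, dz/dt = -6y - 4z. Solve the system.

x(t) = K_1e^(-4t) + K_2e^(-3t) + K_3e^(2t), y(t) = -K_3e^(2t), z(t) = K_1e^(-4t) + K_3e^(2t)

Coefficient matrix A = [[-3, -6, -1], [0, 2, 0], [0, -6, -4]].
det(A - λI) = 0 gives eigenvalues λ = -4, -3, 2.
For λ=-4: eigenvector (1,0,1).
For λ=-3: eigenvector (1,0,0).
For λ=2: eigenvector (1,-1,1).
General solution: K_1e^(-4t)(1,0,1) + K_2e^(-3t)(1,0,0) + K_3e^(2t)(1,-1,1).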